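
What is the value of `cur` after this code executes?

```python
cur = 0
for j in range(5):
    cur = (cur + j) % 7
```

Let's trace through this code step by step.

Initialize: cur = 0
Entering loop: for j in range(5):

After execution: cur = 3
3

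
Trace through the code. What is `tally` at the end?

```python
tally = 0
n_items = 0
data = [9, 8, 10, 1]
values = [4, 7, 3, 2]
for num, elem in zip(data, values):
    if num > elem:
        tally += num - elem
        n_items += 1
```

Let's trace through this code step by step.

Initialize: tally = 0
Initialize: n_items = 0
Initialize: data = [9, 8, 10, 1]
Initialize: values = [4, 7, 3, 2]
Entering loop: for num, elem in zip(data, values):

After execution: tally = 13
13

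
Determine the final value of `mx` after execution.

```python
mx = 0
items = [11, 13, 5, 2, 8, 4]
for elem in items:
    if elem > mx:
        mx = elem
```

Let's trace through this code step by step.

Initialize: mx = 0
Initialize: items = [11, 13, 5, 2, 8, 4]
Entering loop: for elem in items:

After execution: mx = 13
13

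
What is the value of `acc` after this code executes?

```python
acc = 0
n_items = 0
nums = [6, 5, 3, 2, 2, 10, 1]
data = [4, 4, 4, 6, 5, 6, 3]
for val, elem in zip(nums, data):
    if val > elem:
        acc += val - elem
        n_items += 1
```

Let's trace through this code step by step.

Initialize: acc = 0
Initialize: n_items = 0
Initialize: nums = [6, 5, 3, 2, 2, 10, 1]
Initialize: data = [4, 4, 4, 6, 5, 6, 3]
Entering loop: for val, elem in zip(nums, data):

After execution: acc = 7
7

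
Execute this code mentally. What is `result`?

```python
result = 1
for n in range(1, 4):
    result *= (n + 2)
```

Let's trace through this code step by step.

Initialize: result = 1
Entering loop: for n in range(1, 4):

After execution: result = 60
60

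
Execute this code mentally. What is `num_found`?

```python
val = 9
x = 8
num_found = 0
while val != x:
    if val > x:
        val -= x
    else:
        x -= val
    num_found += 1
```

Let's trace through this code step by step.

Initialize: val = 9
Initialize: x = 8
Initialize: num_found = 0
Entering loop: while val != x:

After execution: num_found = 8
8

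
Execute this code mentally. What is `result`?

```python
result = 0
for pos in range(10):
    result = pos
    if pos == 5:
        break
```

Let's trace through this code step by step.

Initialize: result = 0
Entering loop: for pos in range(10):

After execution: result = 5
5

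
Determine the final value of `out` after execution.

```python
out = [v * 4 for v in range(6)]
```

Let's trace through this code step by step.

Initialize: out = [v * 4 for v in range(6)]

After execution: out = [0, 4, 8, 12, 16, 20]
[0, 4, 8, 12, 16, 20]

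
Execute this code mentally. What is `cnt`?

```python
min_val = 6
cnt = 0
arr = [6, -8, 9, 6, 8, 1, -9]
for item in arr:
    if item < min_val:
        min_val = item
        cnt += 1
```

Let's trace through this code step by step.

Initialize: min_val = 6
Initialize: cnt = 0
Initialize: arr = [6, -8, 9, 6, 8, 1, -9]
Entering loop: for item in arr:

After execution: cnt = 2
2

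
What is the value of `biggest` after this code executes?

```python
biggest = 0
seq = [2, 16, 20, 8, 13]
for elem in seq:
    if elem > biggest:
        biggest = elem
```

Let's trace through this code step by step.

Initialize: biggest = 0
Initialize: seq = [2, 16, 20, 8, 13]
Entering loop: for elem in seq:

After execution: biggest = 20
20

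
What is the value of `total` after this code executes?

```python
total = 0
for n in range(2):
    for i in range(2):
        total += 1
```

Let's trace through this code step by step.

Initialize: total = 0
Entering loop: for n in range(2):

After execution: total = 4
4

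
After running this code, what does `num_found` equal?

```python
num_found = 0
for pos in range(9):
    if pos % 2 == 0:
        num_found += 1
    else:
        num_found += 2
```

Let's trace through this code step by step.

Initialize: num_found = 0
Entering loop: for pos in range(9):

After execution: num_found = 13
13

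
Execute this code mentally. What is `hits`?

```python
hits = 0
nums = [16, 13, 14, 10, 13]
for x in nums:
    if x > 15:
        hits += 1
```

Let's trace through this code step by step.

Initialize: hits = 0
Initialize: nums = [16, 13, 14, 10, 13]
Entering loop: for x in nums:

After execution: hits = 1
1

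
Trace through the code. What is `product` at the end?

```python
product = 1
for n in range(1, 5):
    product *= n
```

Let's trace through this code step by step.

Initialize: product = 1
Entering loop: for n in range(1, 5):

After execution: product = 24
24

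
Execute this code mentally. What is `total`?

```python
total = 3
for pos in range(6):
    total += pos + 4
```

Let's trace through this code step by step.

Initialize: total = 3
Entering loop: for pos in range(6):

After execution: total = 42
42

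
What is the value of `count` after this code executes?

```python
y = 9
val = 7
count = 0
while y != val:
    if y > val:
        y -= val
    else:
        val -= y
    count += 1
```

Let's trace through this code step by step.

Initialize: y = 9
Initialize: val = 7
Initialize: count = 0
Entering loop: while y != val:

After execution: count = 5
5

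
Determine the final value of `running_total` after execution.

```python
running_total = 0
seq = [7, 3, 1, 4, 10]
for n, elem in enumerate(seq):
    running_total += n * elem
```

Let's trace through this code step by step.

Initialize: running_total = 0
Initialize: seq = [7, 3, 1, 4, 10]
Entering loop: for n, elem in enumerate(seq):

After execution: running_total = 57
57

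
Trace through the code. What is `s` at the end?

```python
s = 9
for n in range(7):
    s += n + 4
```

Let's trace through this code step by step.

Initialize: s = 9
Entering loop: for n in range(7):

After execution: s = 58
58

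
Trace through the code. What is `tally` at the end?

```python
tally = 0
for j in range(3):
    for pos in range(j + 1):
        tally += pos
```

Let's trace through this code step by step.

Initialize: tally = 0
Entering loop: for j in range(3):

After execution: tally = 4
4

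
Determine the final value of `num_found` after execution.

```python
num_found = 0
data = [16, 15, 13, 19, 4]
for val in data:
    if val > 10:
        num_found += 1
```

Let's trace through this code step by step.

Initialize: num_found = 0
Initialize: data = [16, 15, 13, 19, 4]
Entering loop: for val in data:

After execution: num_found = 4
4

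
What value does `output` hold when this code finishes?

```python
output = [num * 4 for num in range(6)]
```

Let's trace through this code step by step.

Initialize: output = [num * 4 for num in range(6)]

After execution: output = [0, 4, 8, 12, 16, 20]
[0, 4, 8, 12, 16, 20]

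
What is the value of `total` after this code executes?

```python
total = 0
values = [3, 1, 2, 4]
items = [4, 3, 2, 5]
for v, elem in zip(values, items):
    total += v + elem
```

Let's trace through this code step by step.

Initialize: total = 0
Initialize: values = [3, 1, 2, 4]
Initialize: items = [4, 3, 2, 5]
Entering loop: for v, elem in zip(values, items):

After execution: total = 24
24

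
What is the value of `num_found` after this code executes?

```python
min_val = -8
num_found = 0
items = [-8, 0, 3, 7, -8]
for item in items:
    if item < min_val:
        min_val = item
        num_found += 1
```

Let's trace through this code step by step.

Initialize: min_val = -8
Initialize: num_found = 0
Initialize: items = [-8, 0, 3, 7, -8]
Entering loop: for item in items:

After execution: num_found = 0
0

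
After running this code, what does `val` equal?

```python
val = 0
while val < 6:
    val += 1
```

Let's trace through this code step by step.

Initialize: val = 0
Entering loop: while val < 6:

After execution: val = 6
6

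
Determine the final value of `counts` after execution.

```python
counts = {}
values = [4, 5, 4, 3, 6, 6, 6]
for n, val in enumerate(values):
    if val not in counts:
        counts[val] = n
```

Let's trace through this code step by step.

Initialize: counts = {}
Initialize: values = [4, 5, 4, 3, 6, 6, 6]
Entering loop: for n, val in enumerate(values):

After execution: counts = {4: 0, 5: 1, 3: 3, 6: 4}
{4: 0, 5: 1, 3: 3, 6: 4}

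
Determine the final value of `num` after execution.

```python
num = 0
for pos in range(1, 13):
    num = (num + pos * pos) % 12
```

Let's trace through this code step by step.

Initialize: num = 0
Entering loop: for pos in range(1, 13):

After execution: num = 2
2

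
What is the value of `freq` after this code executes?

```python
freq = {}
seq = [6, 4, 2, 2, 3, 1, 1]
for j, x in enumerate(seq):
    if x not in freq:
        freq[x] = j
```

Let's trace through this code step by step.

Initialize: freq = {}
Initialize: seq = [6, 4, 2, 2, 3, 1, 1]
Entering loop: for j, x in enumerate(seq):

After execution: freq = {6: 0, 4: 1, 2: 2, 3: 4, 1: 5}
{6: 0, 4: 1, 2: 2, 3: 4, 1: 5}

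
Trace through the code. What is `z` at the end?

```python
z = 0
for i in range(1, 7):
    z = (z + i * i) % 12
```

Let's trace through this code step by step.

Initialize: z = 0
Entering loop: for i in range(1, 7):

After execution: z = 7
7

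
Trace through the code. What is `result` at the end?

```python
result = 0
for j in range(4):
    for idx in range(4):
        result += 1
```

Let's trace through this code step by step.

Initialize: result = 0
Entering loop: for j in range(4):

After execution: result = 16
16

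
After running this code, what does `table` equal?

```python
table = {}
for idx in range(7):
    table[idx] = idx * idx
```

Let's trace through this code step by step.

Initialize: table = {}
Entering loop: for idx in range(7):

After execution: table = {0: 0, 1: 1, 2: 4, 3: 9, 4: 16, 5: 25, 6: 36}
{0: 0, 1: 1, 2: 4, 3: 9, 4: 16, 5: 25, 6: 36}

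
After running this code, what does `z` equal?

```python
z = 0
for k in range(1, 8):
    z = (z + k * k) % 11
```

Let's trace through this code step by step.

Initialize: z = 0
Entering loop: for k in range(1, 8):

After execution: z = 8
8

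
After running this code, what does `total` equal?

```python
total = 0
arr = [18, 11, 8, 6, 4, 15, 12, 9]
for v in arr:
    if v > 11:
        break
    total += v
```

Let's trace through this code step by step.

Initialize: total = 0
Initialize: arr = [18, 11, 8, 6, 4, 15, 12, 9]
Entering loop: for v in arr:

After execution: total = 0
0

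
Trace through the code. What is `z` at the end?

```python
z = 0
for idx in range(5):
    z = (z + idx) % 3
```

Let's trace through this code step by step.

Initialize: z = 0
Entering loop: for idx in range(5):

After execution: z = 1
1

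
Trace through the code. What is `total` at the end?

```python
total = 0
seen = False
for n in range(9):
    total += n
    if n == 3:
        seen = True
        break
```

Let's trace through this code step by step.

Initialize: total = 0
Initialize: seen = False
Entering loop: for n in range(9):

After execution: total = 6
6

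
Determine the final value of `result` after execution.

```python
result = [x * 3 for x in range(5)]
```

Let's trace through this code step by step.

Initialize: result = [x * 3 for x in range(5)]

After execution: result = [0, 3, 6, 9, 12]
[0, 3, 6, 9, 12]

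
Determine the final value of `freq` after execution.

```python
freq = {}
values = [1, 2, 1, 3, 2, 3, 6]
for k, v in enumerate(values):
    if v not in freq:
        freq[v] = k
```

Let's trace through this code step by step.

Initialize: freq = {}
Initialize: values = [1, 2, 1, 3, 2, 3, 6]
Entering loop: for k, v in enumerate(values):

After execution: freq = {1: 0, 2: 1, 3: 3, 6: 6}
{1: 0, 2: 1, 3: 3, 6: 6}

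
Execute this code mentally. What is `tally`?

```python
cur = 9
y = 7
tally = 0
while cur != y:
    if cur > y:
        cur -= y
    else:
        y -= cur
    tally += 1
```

Let's trace through this code step by step.

Initialize: cur = 9
Initialize: y = 7
Initialize: tally = 0
Entering loop: while cur != y:

After execution: tally = 5
5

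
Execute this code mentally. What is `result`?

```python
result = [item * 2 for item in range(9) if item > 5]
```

Let's trace through this code step by step.

Initialize: result = [item * 2 for item in range(9) if item > 5]

After execution: result = [12, 14, 16]
[12, 14, 16]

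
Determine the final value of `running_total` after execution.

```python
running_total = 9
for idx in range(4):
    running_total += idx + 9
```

Let's trace through this code step by step.

Initialize: running_total = 9
Entering loop: for idx in range(4):

After execution: running_total = 51
51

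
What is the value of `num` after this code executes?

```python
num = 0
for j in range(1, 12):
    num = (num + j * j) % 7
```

Let's trace through this code step by step.

Initialize: num = 0
Entering loop: for j in range(1, 12):

After execution: num = 2
2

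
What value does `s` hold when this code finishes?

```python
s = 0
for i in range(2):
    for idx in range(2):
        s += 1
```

Let's trace through this code step by step.

Initialize: s = 0
Entering loop: for i in range(2):

After execution: s = 4
4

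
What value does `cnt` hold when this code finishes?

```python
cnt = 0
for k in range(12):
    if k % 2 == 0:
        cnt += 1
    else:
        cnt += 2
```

Let's trace through this code step by step.

Initialize: cnt = 0
Entering loop: for k in range(12):

After execution: cnt = 18
18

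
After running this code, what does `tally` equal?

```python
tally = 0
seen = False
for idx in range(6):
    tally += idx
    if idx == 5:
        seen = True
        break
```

Let's trace through this code step by step.

Initialize: tally = 0
Initialize: seen = False
Entering loop: for idx in range(6):

After execution: tally = 15
15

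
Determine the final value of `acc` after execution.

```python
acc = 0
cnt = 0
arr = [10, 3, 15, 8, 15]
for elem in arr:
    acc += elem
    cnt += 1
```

Let's trace through this code step by step.

Initialize: acc = 0
Initialize: cnt = 0
Initialize: arr = [10, 3, 15, 8, 15]
Entering loop: for elem in arr:

After execution: acc = 51
51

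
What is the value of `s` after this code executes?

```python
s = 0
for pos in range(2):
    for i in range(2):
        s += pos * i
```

Let's trace through this code step by step.

Initialize: s = 0
Entering loop: for pos in range(2):

After execution: s = 1
1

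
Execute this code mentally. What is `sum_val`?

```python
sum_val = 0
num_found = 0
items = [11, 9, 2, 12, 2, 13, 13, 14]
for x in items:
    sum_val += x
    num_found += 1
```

Let's trace through this code step by step.

Initialize: sum_val = 0
Initialize: num_found = 0
Initialize: items = [11, 9, 2, 12, 2, 13, 13, 14]
Entering loop: for x in items:

After execution: sum_val = 76
76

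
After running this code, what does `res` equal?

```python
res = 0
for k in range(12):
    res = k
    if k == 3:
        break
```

Let's trace through this code step by step.

Initialize: res = 0
Entering loop: for k in range(12):

After execution: res = 3
3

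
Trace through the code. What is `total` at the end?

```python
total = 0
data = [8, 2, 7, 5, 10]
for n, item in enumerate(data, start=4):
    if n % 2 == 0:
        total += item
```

Let's trace through this code step by step.

Initialize: total = 0
Initialize: data = [8, 2, 7, 5, 10]
Entering loop: for n, item in enumerate(data, start=4):

After execution: total = 25
25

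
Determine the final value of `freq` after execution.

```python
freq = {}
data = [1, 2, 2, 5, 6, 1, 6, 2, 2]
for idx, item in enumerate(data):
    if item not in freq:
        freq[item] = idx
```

Let's trace through this code step by step.

Initialize: freq = {}
Initialize: data = [1, 2, 2, 5, 6, 1, 6, 2, 2]
Entering loop: for idx, item in enumerate(data):

After execution: freq = {1: 0, 2: 1, 5: 3, 6: 4}
{1: 0, 2: 1, 5: 3, 6: 4}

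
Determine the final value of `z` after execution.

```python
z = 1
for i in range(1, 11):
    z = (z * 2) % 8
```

Let's trace through this code step by step.

Initialize: z = 1
Entering loop: for i in range(1, 11):

After execution: z = 0
0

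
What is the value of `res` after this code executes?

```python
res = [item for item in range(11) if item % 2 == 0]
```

Let's trace through this code step by step.

Initialize: res = [item for item in range(11) if item % 2 == 0]

After execution: res = [0, 2, 4, 6, 8, 10]
[0, 2, 4, 6, 8, 10]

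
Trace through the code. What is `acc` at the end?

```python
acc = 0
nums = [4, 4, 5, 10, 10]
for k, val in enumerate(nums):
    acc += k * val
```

Let's trace through this code step by step.

Initialize: acc = 0
Initialize: nums = [4, 4, 5, 10, 10]
Entering loop: for k, val in enumerate(nums):

After execution: acc = 84
84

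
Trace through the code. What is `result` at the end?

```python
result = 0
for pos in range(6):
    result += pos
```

Let's trace through this code step by step.

Initialize: result = 0
Entering loop: for pos in range(6):

After execution: result = 15
15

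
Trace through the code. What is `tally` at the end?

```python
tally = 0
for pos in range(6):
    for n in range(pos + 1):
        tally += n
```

Let's trace through this code step by step.

Initialize: tally = 0
Entering loop: for pos in range(6):

After execution: tally = 35
35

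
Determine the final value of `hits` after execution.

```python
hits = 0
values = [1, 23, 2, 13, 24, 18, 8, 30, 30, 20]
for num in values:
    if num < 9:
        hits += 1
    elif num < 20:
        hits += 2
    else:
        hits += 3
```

Let's trace through this code step by step.

Initialize: hits = 0
Initialize: values = [1, 23, 2, 13, 24, 18, 8, 30, 30, 20]
Entering loop: for num in values:

After execution: hits = 22
22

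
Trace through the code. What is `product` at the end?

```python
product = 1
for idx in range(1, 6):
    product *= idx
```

Let's trace through this code step by step.

Initialize: product = 1
Entering loop: for idx in range(1, 6):

After execution: product = 120
120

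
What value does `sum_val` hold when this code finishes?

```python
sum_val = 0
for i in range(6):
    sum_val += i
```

Let's trace through this code step by step.

Initialize: sum_val = 0
Entering loop: for i in range(6):

After execution: sum_val = 15
15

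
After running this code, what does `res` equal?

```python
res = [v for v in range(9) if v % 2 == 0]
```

Let's trace through this code step by step.

Initialize: res = [v for v in range(9) if v % 2 == 0]

After execution: res = [0, 2, 4, 6, 8]
[0, 2, 4, 6, 8]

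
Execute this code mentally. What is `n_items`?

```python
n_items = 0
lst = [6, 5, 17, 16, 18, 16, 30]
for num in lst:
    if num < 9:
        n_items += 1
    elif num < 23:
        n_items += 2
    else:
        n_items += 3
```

Let's trace through this code step by step.

Initialize: n_items = 0
Initialize: lst = [6, 5, 17, 16, 18, 16, 30]
Entering loop: for num in lst:

After execution: n_items = 13
13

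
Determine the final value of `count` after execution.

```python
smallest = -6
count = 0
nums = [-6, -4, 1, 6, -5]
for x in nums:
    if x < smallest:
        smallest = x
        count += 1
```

Let's trace through this code step by step.

Initialize: smallest = -6
Initialize: count = 0
Initialize: nums = [-6, -4, 1, 6, -5]
Entering loop: for x in nums:

After execution: count = 0
0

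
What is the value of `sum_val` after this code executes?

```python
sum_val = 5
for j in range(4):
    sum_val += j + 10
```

Let's trace through this code step by step.

Initialize: sum_val = 5
Entering loop: for j in range(4):

After execution: sum_val = 51
51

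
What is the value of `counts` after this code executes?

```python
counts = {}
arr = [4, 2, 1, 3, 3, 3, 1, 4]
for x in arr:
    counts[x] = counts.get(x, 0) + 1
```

Let's trace through this code step by step.

Initialize: counts = {}
Initialize: arr = [4, 2, 1, 3, 3, 3, 1, 4]
Entering loop: for x in arr:

After execution: counts = {4: 2, 2: 1, 1: 2, 3: 3}
{4: 2, 2: 1, 1: 2, 3: 3}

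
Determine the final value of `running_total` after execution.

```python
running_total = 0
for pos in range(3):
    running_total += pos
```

Let's trace through this code step by step.

Initialize: running_total = 0
Entering loop: for pos in range(3):

After execution: running_total = 3
3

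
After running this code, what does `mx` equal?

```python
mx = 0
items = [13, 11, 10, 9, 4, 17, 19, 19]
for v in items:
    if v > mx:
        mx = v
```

Let's trace through this code step by step.

Initialize: mx = 0
Initialize: items = [13, 11, 10, 9, 4, 17, 19, 19]
Entering loop: for v in items:

After execution: mx = 19
19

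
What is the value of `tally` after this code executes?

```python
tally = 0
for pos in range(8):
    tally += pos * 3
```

Let's trace through this code step by step.

Initialize: tally = 0
Entering loop: for pos in range(8):

After execution: tally = 84
84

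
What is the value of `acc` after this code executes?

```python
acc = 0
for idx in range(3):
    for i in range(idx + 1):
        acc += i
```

Let's trace through this code step by step.

Initialize: acc = 0
Entering loop: for idx in range(3):

After execution: acc = 4
4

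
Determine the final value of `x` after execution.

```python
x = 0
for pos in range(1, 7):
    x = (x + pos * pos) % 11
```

Let's trace through this code step by step.

Initialize: x = 0
Entering loop: for pos in range(1, 7):

After execution: x = 3
3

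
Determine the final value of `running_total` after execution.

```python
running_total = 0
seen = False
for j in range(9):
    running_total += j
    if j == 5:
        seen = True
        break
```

Let's trace through this code step by step.

Initialize: running_total = 0
Initialize: seen = False
Entering loop: for j in range(9):

After execution: running_total = 15
15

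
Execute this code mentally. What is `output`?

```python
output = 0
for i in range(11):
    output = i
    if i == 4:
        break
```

Let's trace through this code step by step.

Initialize: output = 0
Entering loop: for i in range(11):

After execution: output = 4
4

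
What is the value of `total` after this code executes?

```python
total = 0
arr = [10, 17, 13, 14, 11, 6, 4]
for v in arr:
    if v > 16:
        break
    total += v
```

Let's trace through this code step by step.

Initialize: total = 0
Initialize: arr = [10, 17, 13, 14, 11, 6, 4]
Entering loop: for v in arr:

After execution: total = 10
10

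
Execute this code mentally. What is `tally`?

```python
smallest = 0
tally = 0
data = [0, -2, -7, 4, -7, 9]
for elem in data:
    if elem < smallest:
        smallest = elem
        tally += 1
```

Let's trace through this code step by step.

Initialize: smallest = 0
Initialize: tally = 0
Initialize: data = [0, -2, -7, 4, -7, 9]
Entering loop: for elem in data:

After execution: tally = 2
2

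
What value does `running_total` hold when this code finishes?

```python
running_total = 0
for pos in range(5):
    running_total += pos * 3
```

Let's trace through this code step by step.

Initialize: running_total = 0
Entering loop: for pos in range(5):

After execution: running_total = 30
30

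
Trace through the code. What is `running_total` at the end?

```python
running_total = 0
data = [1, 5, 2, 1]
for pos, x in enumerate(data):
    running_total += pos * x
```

Let's trace through this code step by step.

Initialize: running_total = 0
Initialize: data = [1, 5, 2, 1]
Entering loop: for pos, x in enumerate(data):

After execution: running_total = 12
12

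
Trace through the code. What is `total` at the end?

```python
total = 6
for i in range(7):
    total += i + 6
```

Let's trace through this code step by step.

Initialize: total = 6
Entering loop: for i in range(7):

After execution: total = 69
69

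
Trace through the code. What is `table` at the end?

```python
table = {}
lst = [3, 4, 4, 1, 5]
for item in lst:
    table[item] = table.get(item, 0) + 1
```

Let's trace through this code step by step.

Initialize: table = {}
Initialize: lst = [3, 4, 4, 1, 5]
Entering loop: for item in lst:

After execution: table = {3: 1, 4: 2, 1: 1, 5: 1}
{3: 1, 4: 2, 1: 1, 5: 1}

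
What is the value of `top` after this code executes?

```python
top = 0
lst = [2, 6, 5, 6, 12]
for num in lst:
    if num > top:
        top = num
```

Let's trace through this code step by step.

Initialize: top = 0
Initialize: lst = [2, 6, 5, 6, 12]
Entering loop: for num in lst:

After execution: top = 12
12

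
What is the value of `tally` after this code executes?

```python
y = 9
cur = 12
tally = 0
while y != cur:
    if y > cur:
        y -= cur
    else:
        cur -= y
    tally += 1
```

Let's trace through this code step by step.

Initialize: y = 9
Initialize: cur = 12
Initialize: tally = 0
Entering loop: while y != cur:

After execution: tally = 3
3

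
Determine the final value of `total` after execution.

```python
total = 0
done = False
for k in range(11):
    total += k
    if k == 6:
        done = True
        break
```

Let's trace through this code step by step.

Initialize: total = 0
Initialize: done = False
Entering loop: for k in range(11):

After execution: total = 21
21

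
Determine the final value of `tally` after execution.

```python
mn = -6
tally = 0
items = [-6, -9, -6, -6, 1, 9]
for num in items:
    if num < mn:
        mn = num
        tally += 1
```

Let's trace through this code step by step.

Initialize: mn = -6
Initialize: tally = 0
Initialize: items = [-6, -9, -6, -6, 1, 9]
Entering loop: for num in items:

After execution: tally = 1
1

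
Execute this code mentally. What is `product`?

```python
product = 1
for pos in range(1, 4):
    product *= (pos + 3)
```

Let's trace through this code step by step.

Initialize: product = 1
Entering loop: for pos in range(1, 4):

After execution: product = 120
120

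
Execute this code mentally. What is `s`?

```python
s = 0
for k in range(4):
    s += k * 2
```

Let's trace through this code step by step.

Initialize: s = 0
Entering loop: for k in range(4):

After execution: s = 12
12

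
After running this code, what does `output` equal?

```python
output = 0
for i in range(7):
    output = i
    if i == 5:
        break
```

Let's trace through this code step by step.

Initialize: output = 0
Entering loop: for i in range(7):

After execution: output = 5
5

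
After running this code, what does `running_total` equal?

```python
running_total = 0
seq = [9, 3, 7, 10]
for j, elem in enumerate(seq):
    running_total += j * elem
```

Let's trace through this code step by step.

Initialize: running_total = 0
Initialize: seq = [9, 3, 7, 10]
Entering loop: for j, elem in enumerate(seq):

After execution: running_total = 47
47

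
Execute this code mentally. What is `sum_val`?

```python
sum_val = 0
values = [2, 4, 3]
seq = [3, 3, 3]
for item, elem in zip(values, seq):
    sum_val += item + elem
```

Let's trace through this code step by step.

Initialize: sum_val = 0
Initialize: values = [2, 4, 3]
Initialize: seq = [3, 3, 3]
Entering loop: for item, elem in zip(values, seq):

After execution: sum_val = 18
18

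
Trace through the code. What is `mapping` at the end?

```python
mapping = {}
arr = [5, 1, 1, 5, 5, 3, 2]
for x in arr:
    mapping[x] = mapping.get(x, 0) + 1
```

Let's trace through this code step by step.

Initialize: mapping = {}
Initialize: arr = [5, 1, 1, 5, 5, 3, 2]
Entering loop: for x in arr:

After execution: mapping = {5: 3, 1: 2, 3: 1, 2: 1}
{5: 3, 1: 2, 3: 1, 2: 1}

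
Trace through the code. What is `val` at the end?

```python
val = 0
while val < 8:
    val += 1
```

Let's trace through this code step by step.

Initialize: val = 0
Entering loop: while val < 8:

After execution: val = 8
8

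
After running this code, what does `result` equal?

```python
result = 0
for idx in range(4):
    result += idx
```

Let's trace through this code step by step.

Initialize: result = 0
Entering loop: for idx in range(4):

After execution: result = 6
6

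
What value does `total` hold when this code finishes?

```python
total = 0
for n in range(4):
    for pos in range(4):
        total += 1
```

Let's trace through this code step by step.

Initialize: total = 0
Entering loop: for n in range(4):

After execution: total = 16
16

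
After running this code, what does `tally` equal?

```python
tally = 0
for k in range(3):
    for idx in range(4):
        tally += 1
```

Let's trace through this code step by step.

Initialize: tally = 0
Entering loop: for k in range(3):

After execution: tally = 12
12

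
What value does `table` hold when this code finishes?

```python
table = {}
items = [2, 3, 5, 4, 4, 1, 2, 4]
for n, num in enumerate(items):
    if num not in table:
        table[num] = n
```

Let's trace through this code step by step.

Initialize: table = {}
Initialize: items = [2, 3, 5, 4, 4, 1, 2, 4]
Entering loop: for n, num in enumerate(items):

After execution: table = {2: 0, 3: 1, 5: 2, 4: 3, 1: 5}
{2: 0, 3: 1, 5: 2, 4: 3, 1: 5}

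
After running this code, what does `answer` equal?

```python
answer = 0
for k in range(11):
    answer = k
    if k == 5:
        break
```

Let's trace through this code step by step.

Initialize: answer = 0
Entering loop: for k in range(11):

After execution: answer = 5
5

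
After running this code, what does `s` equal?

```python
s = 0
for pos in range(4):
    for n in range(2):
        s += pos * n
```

Let's trace through this code step by step.

Initialize: s = 0
Entering loop: for pos in range(4):

After execution: s = 6
6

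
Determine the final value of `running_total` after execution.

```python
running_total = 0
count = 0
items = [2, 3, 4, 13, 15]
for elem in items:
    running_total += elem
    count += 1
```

Let's trace through this code step by step.

Initialize: running_total = 0
Initialize: count = 0
Initialize: items = [2, 3, 4, 13, 15]
Entering loop: for elem in items:

After execution: running_total = 37
37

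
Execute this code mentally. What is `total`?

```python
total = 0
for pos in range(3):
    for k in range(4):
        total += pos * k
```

Let's trace through this code step by step.

Initialize: total = 0
Entering loop: for pos in range(3):

After execution: total = 18
18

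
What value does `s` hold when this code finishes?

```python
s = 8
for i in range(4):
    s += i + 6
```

Let's trace through this code step by step.

Initialize: s = 8
Entering loop: for i in range(4):

After execution: s = 38
38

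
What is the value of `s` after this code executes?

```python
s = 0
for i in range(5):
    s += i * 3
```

Let's trace through this code step by step.

Initialize: s = 0
Entering loop: for i in range(5):

After execution: s = 30
30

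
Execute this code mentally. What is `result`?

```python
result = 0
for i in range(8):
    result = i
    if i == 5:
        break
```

Let's trace through this code step by step.

Initialize: result = 0
Entering loop: for i in range(8):

After execution: result = 5
5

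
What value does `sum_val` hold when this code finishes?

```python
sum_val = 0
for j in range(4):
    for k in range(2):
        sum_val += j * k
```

Let's trace through this code step by step.

Initialize: sum_val = 0
Entering loop: for j in range(4):

After execution: sum_val = 6
6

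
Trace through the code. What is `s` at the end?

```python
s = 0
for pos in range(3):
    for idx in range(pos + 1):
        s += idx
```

Let's trace through this code step by step.

Initialize: s = 0
Entering loop: for pos in range(3):

After execution: s = 4
4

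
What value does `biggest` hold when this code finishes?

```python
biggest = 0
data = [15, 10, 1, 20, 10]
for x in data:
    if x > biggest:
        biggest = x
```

Let's trace through this code step by step.

Initialize: biggest = 0
Initialize: data = [15, 10, 1, 20, 10]
Entering loop: for x in data:

After execution: biggest = 20
20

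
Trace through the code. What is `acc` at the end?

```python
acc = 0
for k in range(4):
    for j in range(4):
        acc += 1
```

Let's trace through this code step by step.

Initialize: acc = 0
Entering loop: for k in range(4):

After execution: acc = 16
16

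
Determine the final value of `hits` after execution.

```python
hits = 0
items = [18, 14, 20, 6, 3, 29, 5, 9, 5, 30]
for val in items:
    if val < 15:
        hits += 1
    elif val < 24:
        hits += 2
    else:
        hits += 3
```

Let's trace through this code step by step.

Initialize: hits = 0
Initialize: items = [18, 14, 20, 6, 3, 29, 5, 9, 5, 30]
Entering loop: for val in items:

After execution: hits = 16
16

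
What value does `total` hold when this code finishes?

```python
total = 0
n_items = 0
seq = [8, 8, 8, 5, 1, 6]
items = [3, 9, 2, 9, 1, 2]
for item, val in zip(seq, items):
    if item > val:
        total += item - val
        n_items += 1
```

Let's trace through this code step by step.

Initialize: total = 0
Initialize: n_items = 0
Initialize: seq = [8, 8, 8, 5, 1, 6]
Initialize: items = [3, 9, 2, 9, 1, 2]
Entering loop: for item, val in zip(seq, items):

After execution: total = 15
15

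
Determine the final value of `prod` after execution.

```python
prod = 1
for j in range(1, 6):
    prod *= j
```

Let's trace through this code step by step.

Initialize: prod = 1
Entering loop: for j in range(1, 6):

After execution: prod = 120
120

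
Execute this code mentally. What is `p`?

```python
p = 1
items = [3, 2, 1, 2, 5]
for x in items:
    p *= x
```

Let's trace through this code step by step.

Initialize: p = 1
Initialize: items = [3, 2, 1, 2, 5]
Entering loop: for x in items:

After execution: p = 60
60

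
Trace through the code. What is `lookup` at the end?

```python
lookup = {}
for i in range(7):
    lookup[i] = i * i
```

Let's trace through this code step by step.

Initialize: lookup = {}
Entering loop: for i in range(7):

After execution: lookup = {0: 0, 1: 1, 2: 4, 3: 9, 4: 16, 5: 25, 6: 36}
{0: 0, 1: 1, 2: 4, 3: 9, 4: 16, 5: 25, 6: 36}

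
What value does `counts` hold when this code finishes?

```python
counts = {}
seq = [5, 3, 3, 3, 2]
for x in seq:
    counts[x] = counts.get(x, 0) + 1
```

Let's trace through this code step by step.

Initialize: counts = {}
Initialize: seq = [5, 3, 3, 3, 2]
Entering loop: for x in seq:

After execution: counts = {5: 1, 3: 3, 2: 1}
{5: 1, 3: 3, 2: 1}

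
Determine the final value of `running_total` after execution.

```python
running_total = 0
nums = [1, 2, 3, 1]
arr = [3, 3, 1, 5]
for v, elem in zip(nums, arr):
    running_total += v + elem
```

Let's trace through this code step by step.

Initialize: running_total = 0
Initialize: nums = [1, 2, 3, 1]
Initialize: arr = [3, 3, 1, 5]
Entering loop: for v, elem in zip(nums, arr):

After execution: running_total = 19
19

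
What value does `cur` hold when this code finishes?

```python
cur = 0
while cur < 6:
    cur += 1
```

Let's trace through this code step by step.

Initialize: cur = 0
Entering loop: while cur < 6:

After execution: cur = 6
6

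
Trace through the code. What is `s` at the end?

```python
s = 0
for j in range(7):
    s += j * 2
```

Let's trace through this code step by step.

Initialize: s = 0
Entering loop: for j in range(7):

After execution: s = 42
42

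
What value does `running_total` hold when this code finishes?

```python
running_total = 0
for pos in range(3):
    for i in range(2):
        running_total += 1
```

Let's trace through this code step by step.

Initialize: running_total = 0
Entering loop: for pos in range(3):

After execution: running_total = 6
6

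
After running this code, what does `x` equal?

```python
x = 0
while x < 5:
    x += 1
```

Let's trace through this code step by step.

Initialize: x = 0
Entering loop: while x < 5:

After execution: x = 5
5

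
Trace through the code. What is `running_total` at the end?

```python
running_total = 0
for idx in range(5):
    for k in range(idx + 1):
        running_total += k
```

Let's trace through this code step by step.

Initialize: running_total = 0
Entering loop: for idx in range(5):

After execution: running_total = 20
20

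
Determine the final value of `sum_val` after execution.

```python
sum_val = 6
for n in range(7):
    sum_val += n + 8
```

Let's trace through this code step by step.

Initialize: sum_val = 6
Entering loop: for n in range(7):

After execution: sum_val = 83
83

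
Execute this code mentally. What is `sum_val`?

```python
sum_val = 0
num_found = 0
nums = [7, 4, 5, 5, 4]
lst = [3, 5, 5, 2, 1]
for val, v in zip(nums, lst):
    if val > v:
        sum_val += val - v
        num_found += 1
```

Let's trace through this code step by step.

Initialize: sum_val = 0
Initialize: num_found = 0
Initialize: nums = [7, 4, 5, 5, 4]
Initialize: lst = [3, 5, 5, 2, 1]
Entering loop: for val, v in zip(nums, lst):

After execution: sum_val = 10
10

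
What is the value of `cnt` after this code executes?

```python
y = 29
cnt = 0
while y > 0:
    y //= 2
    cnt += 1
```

Let's trace through this code step by step.

Initialize: y = 29
Initialize: cnt = 0
Entering loop: while y > 0:

After execution: cnt = 5
5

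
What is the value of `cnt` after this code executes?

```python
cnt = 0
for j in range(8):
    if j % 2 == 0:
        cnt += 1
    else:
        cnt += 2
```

Let's trace through this code step by step.

Initialize: cnt = 0
Entering loop: for j in range(8):

After execution: cnt = 12
12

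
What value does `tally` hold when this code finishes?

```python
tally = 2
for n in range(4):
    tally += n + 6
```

Let's trace through this code step by step.

Initialize: tally = 2
Entering loop: for n in range(4):

After execution: tally = 32
32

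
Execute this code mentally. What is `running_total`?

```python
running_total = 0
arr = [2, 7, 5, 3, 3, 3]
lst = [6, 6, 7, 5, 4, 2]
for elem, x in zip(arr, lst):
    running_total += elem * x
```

Let's trace through this code step by step.

Initialize: running_total = 0
Initialize: arr = [2, 7, 5, 3, 3, 3]
Initialize: lst = [6, 6, 7, 5, 4, 2]
Entering loop: for elem, x in zip(arr, lst):

After execution: running_total = 122
122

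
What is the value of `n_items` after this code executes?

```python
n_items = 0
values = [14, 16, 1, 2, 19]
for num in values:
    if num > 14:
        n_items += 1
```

Let's trace through this code step by step.

Initialize: n_items = 0
Initialize: values = [14, 16, 1, 2, 19]
Entering loop: for num in values:

After execution: n_items = 2
2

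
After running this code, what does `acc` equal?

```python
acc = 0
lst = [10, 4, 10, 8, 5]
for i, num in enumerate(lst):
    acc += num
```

Let's trace through this code step by step.

Initialize: acc = 0
Initialize: lst = [10, 4, 10, 8, 5]
Entering loop: for i, num in enumerate(lst):

After execution: acc = 37
37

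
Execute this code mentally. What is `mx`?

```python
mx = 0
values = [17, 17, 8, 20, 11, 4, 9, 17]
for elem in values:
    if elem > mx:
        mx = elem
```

Let's trace through this code step by step.

Initialize: mx = 0
Initialize: values = [17, 17, 8, 20, 11, 4, 9, 17]
Entering loop: for elem in values:

After execution: mx = 20
20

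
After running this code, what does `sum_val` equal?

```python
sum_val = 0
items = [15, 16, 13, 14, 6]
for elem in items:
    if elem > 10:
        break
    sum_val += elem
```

Let's trace through this code step by step.

Initialize: sum_val = 0
Initialize: items = [15, 16, 13, 14, 6]
Entering loop: for elem in items:

After execution: sum_val = 0
0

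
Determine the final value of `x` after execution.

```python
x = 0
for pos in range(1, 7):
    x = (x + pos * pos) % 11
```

Let's trace through this code step by step.

Initialize: x = 0
Entering loop: for pos in range(1, 7):

After execution: x = 3
3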